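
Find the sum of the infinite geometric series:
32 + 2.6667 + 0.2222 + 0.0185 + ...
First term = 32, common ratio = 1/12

For |r| < 1, S = a / (1 - r)
S = 32 / (1 - (1/12))
S = 32 / (11/12)
S = 384/11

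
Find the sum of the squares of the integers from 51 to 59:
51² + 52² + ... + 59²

Use ∑_{k=1}^{n} k² = n(n+1)(2n+1)/6, then subtract the first 50 terms.
∑_{k=1}^{59} k² = 59×60×119/6 = 70210
∑_{k=1}^{50} k² = 50×51×101/6 = 42925
∑_{k=51}^{59} k² = 70210 - 42925 = 27285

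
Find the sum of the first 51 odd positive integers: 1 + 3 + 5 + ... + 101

Sum of first n odd numbers = n²
= 51²
= 2601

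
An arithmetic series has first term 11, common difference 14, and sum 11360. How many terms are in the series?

Using S = n/2 × [2a + (n-1)d]
11360 = n/2 × [2(11) + (n-1)(14)]
11360 = n/2 × [22 + 14n - 14]
22720 = n × [8 + 14n]
14n² + (8)n - 22720 = 0
Discriminant: Δ = (8)² - 4(14)(-22720) = 64 + 1272320 = 1272384
√Δ = 1128
n = [-(8) + √Δ] / (2·14) = (-8 + 1128) / 28 = 1120 / 28 = 40
(The negative root is discarded since n must be a positive integer.)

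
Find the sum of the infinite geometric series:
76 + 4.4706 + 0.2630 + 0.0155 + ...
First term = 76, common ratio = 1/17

For |r| < 1, S = a / (1 - r)
S = 76 / (1 - (1/17))
S = 76 / (16/17)
S = 323/4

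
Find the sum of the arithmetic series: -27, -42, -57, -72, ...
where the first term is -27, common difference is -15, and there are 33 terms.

Sₙ = n/2 × (first + last)
Last term = a + (n-1)d = -27 + (33-1)×(-15) = -507
S_33 = 33/2 × (-27 + (-507))
S_33 = 33/2 × (-534) = -8811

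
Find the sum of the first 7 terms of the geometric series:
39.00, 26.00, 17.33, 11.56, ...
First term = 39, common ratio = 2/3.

Sₙ = a(1 - rⁿ) / (1 - r)
S_7 = 39(1 - (2/3)^7) / (1 - (2/3))
S_7 = 39(1 - (128/2187)) / (1/3)
S_7 = 26767/243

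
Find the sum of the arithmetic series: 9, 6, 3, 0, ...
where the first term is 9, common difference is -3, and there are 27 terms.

Sₙ = n/2 × (first + last)
Last term = a + (n-1)d = 9 + (27-1)×(-3) = -69
S_27 = 27/2 × (9 + (-69))
S_27 = 27/2 × (-60) = -810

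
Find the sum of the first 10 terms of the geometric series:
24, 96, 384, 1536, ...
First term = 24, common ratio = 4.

Sₙ = a(1 - rⁿ) / (1 - r)
S_10 = 24(1 - 4^10) / (1 - 4)
S_10 = 24(1 - 1048576) / (-3)
S_10 = 8388600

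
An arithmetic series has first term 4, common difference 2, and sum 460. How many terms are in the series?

Using S = n/2 × [2a + (n-1)d]
460 = n/2 × [2(4) + (n-1)(2)]
460 = n/2 × [8 + 2n - 2]
920 = n × [6 + 2n]
2n² + (6)n - 920 = 0
Discriminant: Δ = (6)² - 4(2)(-920) = 36 + 7360 = 7396
√Δ = 86
n = [-(6) + √Δ] / (2·2) = (-6 + 86) / 4 = 80 / 4 = 20
(The negative root is discarded since n must be a positive integer.)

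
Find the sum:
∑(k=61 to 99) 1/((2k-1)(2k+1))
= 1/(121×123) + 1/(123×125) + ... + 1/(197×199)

Partial fractions: 1/((2k-1)(2k+1)) = (1/2)[1/(2k-1) - 1/(2k+1)]
The series telescopes:
= (1/2)[1/121 - 1/199]
= 39/24079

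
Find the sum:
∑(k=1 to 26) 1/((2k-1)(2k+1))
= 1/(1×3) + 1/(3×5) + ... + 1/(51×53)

Partial fractions: 1/((2k-1)(2k+1)) = (1/2)[1/(2k-1) - 1/(2k+1)]
The series telescopes:
= (1/2)[1/1 - 1/53]
= 26/53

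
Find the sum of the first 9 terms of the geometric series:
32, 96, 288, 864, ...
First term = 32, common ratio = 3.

Sₙ = a(1 - rⁿ) / (1 - r)
S_9 = 32(1 - 3^9) / (1 - 3)
S_9 = 32(1 - 19683) / (-2)
S_9 = 314912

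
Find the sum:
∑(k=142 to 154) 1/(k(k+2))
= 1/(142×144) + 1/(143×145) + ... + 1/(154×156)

Partial fractions: 1/(k(k+2)) = (1/2)[1/k - 1/(k+2)]
Telescoping leaves the first two and last two terms:
= (1/2)[1/142 + 1/143 - 1/155 - 1/156]
= 22159/37769160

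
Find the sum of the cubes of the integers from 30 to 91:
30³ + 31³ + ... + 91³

Use ∑_{k=1}^{n} k³ = [n(n+1)/2]², then subtract the first 29 terms.
∑_{k=1}^{91} k³ = [91×92/2]² = 4186² = 17522596
∑_{k=1}^{29} k³ = [29×30/2]² = 435² = 189225
∑_{k=30}^{91} k³ = 17522596 - 189225 = 17333371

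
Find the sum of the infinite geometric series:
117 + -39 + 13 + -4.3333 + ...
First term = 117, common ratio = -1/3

For |r| < 1, S = a / (1 - r)
S = 117 / (1 - (-1/3))
S = 117 / (4/3)
S = 351/4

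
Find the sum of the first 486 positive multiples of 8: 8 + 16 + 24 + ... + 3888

Factor out 8: = 8(1 + 2 + ... + 486) = 8 × n(n+1)/2
= 8 × 486×487/2
= 8 × 118341
= 946728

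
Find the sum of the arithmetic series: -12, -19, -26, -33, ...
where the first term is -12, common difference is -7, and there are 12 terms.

Sₙ = n/2 × (first + last)
Last term = a + (n-1)d = -12 + (12-1)×(-7) = -89
S_12 = 12/2 × (-12 + (-89))
S_12 = 12/2 × (-101) = -606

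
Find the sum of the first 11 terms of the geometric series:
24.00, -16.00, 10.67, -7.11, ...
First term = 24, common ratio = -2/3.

Sₙ = a(1 - rⁿ) / (1 - r)
S_11 = 24(1 - (-2/3)^11) / (1 - (-2/3))
S_11 = 24(1 - (-2048/177147)) / (5/3)
S_11 = 286712/19683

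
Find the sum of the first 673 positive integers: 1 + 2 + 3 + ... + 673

Formula: ∑k = n(n+1)/2
= 673×674/2
= 453602/2
= 226801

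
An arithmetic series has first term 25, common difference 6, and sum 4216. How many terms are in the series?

Using S = n/2 × [2a + (n-1)d]
4216 = n/2 × [2(25) + (n-1)(6)]
4216 = n/2 × [50 + 6n - 6]
8432 = n × [44 + 6n]
6n² + (44)n - 8432 = 0
Discriminant: Δ = (44)² - 4(6)(-8432) = 1936 + 202368 = 204304
√Δ = 452
n = [-(44) + √Δ] / (2·6) = (-44 + 452) / 12 = 408 / 12 = 34
(The negative root is discarded since n must be a positive integer.)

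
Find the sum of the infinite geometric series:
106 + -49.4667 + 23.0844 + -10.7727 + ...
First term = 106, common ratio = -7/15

For |r| < 1, S = a / (1 - r)
S = 106 / (1 - (-7/15))
S = 106 / (22/15)
S = 795/11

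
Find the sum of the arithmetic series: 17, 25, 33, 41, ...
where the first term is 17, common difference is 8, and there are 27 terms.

Sₙ = n/2 × (first + last)
Last term = a + (n-1)d = 17 + (27-1)×8 = 225
S_27 = 27/2 × (17 + 225)
S_27 = 27/2 × 242 = 3267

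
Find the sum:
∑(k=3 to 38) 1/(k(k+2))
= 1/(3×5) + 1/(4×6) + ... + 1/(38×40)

Partial fractions: 1/(k(k+2)) = (1/2)[1/k - 1/(k+2)]
Telescoping leaves the first two and last two terms:
= (1/2)[1/3 + 1/4 - 1/39 - 1/40]
= 277/1040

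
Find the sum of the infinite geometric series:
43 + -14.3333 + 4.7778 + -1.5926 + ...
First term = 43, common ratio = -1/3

For |r| < 1, S = a / (1 - r)
S = 43 / (1 - (-1/3))
S = 43 / (4/3)
S = 129/4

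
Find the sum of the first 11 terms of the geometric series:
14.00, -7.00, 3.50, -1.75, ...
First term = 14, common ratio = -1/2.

Sₙ = a(1 - rⁿ) / (1 - r)
S_11 = 14(1 - (-1/2)^11) / (1 - (-1/2))
S_11 = 14(1 - (-1/2048)) / (3/2)
S_11 = 4781/512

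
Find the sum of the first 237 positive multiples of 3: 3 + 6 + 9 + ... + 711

Factor out 3: = 3(1 + 2 + ... + 237) = 3 × n(n+1)/2
= 3 × 237×238/2
= 3 × 28203
= 84609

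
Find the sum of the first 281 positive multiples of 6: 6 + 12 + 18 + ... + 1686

Factor out 6: = 6(1 + 2 + ... + 281) = 6 × n(n+1)/2
= 6 × 281×282/2
= 6 × 39621
= 237726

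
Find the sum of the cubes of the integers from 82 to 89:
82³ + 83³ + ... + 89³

Use ∑_{k=1}^{n} k³ = [n(n+1)/2]², then subtract the first 81 terms.
∑_{k=1}^{89} k³ = [89×90/2]² = 4005² = 16040025
∑_{k=1}^{81} k³ = [81×82/2]² = 3321² = 11029041
∑_{k=82}^{89} k³ = 16040025 - 11029041 = 5010984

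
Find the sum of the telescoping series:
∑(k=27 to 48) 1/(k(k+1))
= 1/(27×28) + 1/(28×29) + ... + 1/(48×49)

Partial fractions: 1/(k(k+1)) = 1/k - 1/(k+1)
The series telescopes:
= (1/27 - 1/28) + (1/28 - 1/29) + ... + (1/48 - 1/49)
= 1/27 - 1/49
= 22/1323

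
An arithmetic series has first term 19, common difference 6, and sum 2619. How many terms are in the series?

Using S = n/2 × [2a + (n-1)d]
2619 = n/2 × [2(19) + (n-1)(6)]
2619 = n/2 × [38 + 6n - 6]
5238 = n × [32 + 6n]
6n² + (32)n - 5238 = 0
Discriminant: Δ = (32)² - 4(6)(-5238) = 1024 + 125712 = 126736
√Δ = 356
n = [-(32) + √Δ] / (2·6) = (-32 + 356) / 12 = 324 / 12 = 27
(The negative root is discarded since n must be a positive integer.)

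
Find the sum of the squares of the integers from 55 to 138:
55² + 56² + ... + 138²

Use ∑_{k=1}^{n} k² = n(n+1)(2n+1)/6, then subtract the first 54 terms.
∑_{k=1}^{138} k² = 138×139×277/6 = 885569
∑_{k=1}^{54} k² = 54×55×109/6 = 53955
∑_{k=55}^{138} k² = 885569 - 53955 = 831614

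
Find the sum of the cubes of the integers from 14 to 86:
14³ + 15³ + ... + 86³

Use ∑_{k=1}^{n} k³ = [n(n+1)/2]², then subtract the first 13 terms.
∑_{k=1}^{86} k³ = [86×87/2]² = 3741² = 13995081
∑_{k=1}^{13} k³ = [13×14/2]² = 91² = 8281
∑_{k=14}^{86} k³ = 13995081 - 8281 = 13986800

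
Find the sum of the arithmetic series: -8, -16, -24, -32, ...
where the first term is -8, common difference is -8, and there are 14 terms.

Sₙ = n/2 × (first + last)
Last term = a + (n-1)d = -8 + (14-1)×(-8) = -112
S_14 = 14/2 × (-8 + (-112))
S_14 = 14/2 × (-120) = -840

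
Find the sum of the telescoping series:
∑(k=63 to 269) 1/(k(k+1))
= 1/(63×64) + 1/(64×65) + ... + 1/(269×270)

Partial fractions: 1/(k(k+1)) = 1/k - 1/(k+1)
The series telescopes:
= (1/63 - 1/64) + (1/64 - 1/65) + ... + (1/269 - 1/270)
= 1/63 - 1/270
= 23/1890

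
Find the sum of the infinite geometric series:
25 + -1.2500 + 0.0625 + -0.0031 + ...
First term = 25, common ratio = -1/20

For |r| < 1, S = a / (1 - r)
S = 25 / (1 - (-1/20))
S = 25 / (21/20)
S = 500/21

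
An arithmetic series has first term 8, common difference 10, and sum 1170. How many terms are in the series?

Using S = n/2 × [2a + (n-1)d]
1170 = n/2 × [2(8) + (n-1)(10)]
1170 = n/2 × [16 + 10n - 10]
2340 = n × [6 + 10n]
10n² + (6)n - 2340 = 0
Discriminant: Δ = (6)² - 4(10)(-2340) = 36 + 93600 = 93636
√Δ = 306
n = [-(6) + √Δ] / (2·10) = (-6 + 306) / 20 = 300 / 20 = 15
(The negative root is discarded since n must be a positive integer.)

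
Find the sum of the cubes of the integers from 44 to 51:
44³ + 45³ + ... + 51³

Use ∑_{k=1}^{n} k³ = [n(n+1)/2]², then subtract the first 43 terms.
∑_{k=1}^{51} k³ = [51×52/2]² = 1326² = 1758276
∑_{k=1}^{43} k³ = [43×44/2]² = 946² = 894916
∑_{k=44}^{51} k³ = 1758276 - 894916 = 863360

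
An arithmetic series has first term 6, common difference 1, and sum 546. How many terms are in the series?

Using S = n/2 × [2a + (n-1)d]
546 = n/2 × [2(6) + (n-1)(1)]
546 = n/2 × [12 + 1n - 1]
1092 = n × [11 + 1n]
1n² + (11)n - 1092 = 0
Discriminant: Δ = (11)² - 4(1)(-1092) = 121 + 4368 = 4489
√Δ = 67
n = [-(11) + √Δ] / (2·1) = (-11 + 67) / 2 = 56 / 2 = 28
(The negative root is discarded since n must be a positive integer.)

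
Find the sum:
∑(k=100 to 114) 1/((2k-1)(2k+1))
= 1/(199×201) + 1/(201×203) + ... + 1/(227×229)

Partial fractions: 1/((2k-1)(2k+1)) = (1/2)[1/(2k-1) - 1/(2k+1)]
The series telescopes:
= (1/2)[1/199 - 1/229]
= 15/45571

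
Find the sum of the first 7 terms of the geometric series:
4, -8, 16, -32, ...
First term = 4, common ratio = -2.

Sₙ = a(1 - rⁿ) / (1 - r)
S_7 = 4(1 - (-2)^7) / (1 - (-2))
S_7 = 4(1 - (-128)) / (3)
S_7 = 172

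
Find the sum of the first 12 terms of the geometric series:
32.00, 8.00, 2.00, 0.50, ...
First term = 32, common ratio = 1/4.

Sₙ = a(1 - rⁿ) / (1 - r)
S_12 = 32(1 - (1/4)^12) / (1 - (1/4))
S_12 = 32(1 - (1/16777216)) / (3/4)
S_12 = 5592405/131072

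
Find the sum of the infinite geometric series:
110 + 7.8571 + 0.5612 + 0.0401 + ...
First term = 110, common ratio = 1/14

For |r| < 1, S = a / (1 - r)
S = 110 / (1 - (1/14))
S = 110 / (13/14)
S = 1540/13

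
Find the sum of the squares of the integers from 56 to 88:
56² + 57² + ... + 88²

Use ∑_{k=1}^{n} k² = n(n+1)(2n+1)/6, then subtract the first 55 terms.
∑_{k=1}^{88} k² = 88×89×177/6 = 231044
∑_{k=1}^{55} k² = 55×56×111/6 = 56980
∑_{k=56}^{88} k² = 231044 - 56980 = 174064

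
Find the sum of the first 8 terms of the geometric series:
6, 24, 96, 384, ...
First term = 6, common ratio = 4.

Sₙ = a(1 - rⁿ) / (1 - r)
S_8 = 6(1 - 4^8) / (1 - 4)
S_8 = 6(1 - 65536) / (-3)
S_8 = 131070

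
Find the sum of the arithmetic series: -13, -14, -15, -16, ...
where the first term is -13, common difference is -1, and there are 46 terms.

Sₙ = n/2 × (first + last)
Last term = a + (n-1)d = -13 + (46-1)×(-1) = -58
S_46 = 46/2 × (-13 + (-58))
S_46 = 46/2 × (-71) = -1633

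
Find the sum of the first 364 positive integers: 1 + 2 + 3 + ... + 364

Formula: ∑k = n(n+1)/2
= 364×365/2
= 132860/2
= 66430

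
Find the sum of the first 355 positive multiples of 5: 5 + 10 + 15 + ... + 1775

Factor out 5: = 5(1 + 2 + ... + 355) = 5 × n(n+1)/2
= 5 × 355×356/2
= 5 × 63190
= 315950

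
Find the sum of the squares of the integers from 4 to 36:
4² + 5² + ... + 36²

Use ∑_{k=1}^{n} k² = n(n+1)(2n+1)/6, then subtract the first 3 terms.
∑_{k=1}^{36} k² = 36×37×73/6 = 16206
∑_{k=1}^{3} k² = 3×4×7/6 = 14
∑_{k=4}^{36} k² = 16206 - 14 = 16192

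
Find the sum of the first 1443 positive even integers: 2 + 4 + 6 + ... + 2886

Sum of first n even numbers = n(n+1)
= 1443×1444
= 2083692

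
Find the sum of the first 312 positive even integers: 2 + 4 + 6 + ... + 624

Sum of first n even numbers = n(n+1)
= 312×313
= 97656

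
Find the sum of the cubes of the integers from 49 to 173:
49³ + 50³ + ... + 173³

Use ∑_{k=1}^{n} k³ = [n(n+1)/2]², then subtract the first 48 terms.
∑_{k=1}^{173} k³ = [173×174/2]² = 15051² = 226532601
∑_{k=1}^{48} k³ = [48×49/2]² = 1176² = 1382976
∑_{k=49}^{173} k³ = 226532601 - 1382976 = 225149625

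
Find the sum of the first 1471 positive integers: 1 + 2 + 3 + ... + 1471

Formula: ∑k = n(n+1)/2
= 1471×1472/2
= 2165312/2
= 1082656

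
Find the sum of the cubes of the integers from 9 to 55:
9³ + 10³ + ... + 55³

Use ∑_{k=1}^{n} k³ = [n(n+1)/2]², then subtract the first 8 terms.
∑_{k=1}^{55} k³ = [55×56/2]² = 1540² = 2371600
∑_{k=1}^{8} k³ = [8×9/2]² = 36² = 1296
∑_{k=9}^{55} k³ = 2371600 - 1296 = 2370304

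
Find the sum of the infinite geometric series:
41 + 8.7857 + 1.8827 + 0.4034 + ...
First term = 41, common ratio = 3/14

For |r| < 1, S = a / (1 - r)
S = 41 / (1 - (3/14))
S = 41 / (11/14)
S = 574/11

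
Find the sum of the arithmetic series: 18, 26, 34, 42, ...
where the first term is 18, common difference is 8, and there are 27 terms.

Sₙ = n/2 × (first + last)
Last term = a + (n-1)d = 18 + (27-1)×8 = 226
S_27 = 27/2 × (18 + 226)
S_27 = 27/2 × 244 = 3294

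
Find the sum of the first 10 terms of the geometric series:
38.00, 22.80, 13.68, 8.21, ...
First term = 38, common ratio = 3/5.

Sₙ = a(1 - rⁿ) / (1 - r)
S_10 = 38(1 - (3/5)^10) / (1 - (3/5))
S_10 = 38(1 - (59049/9765625)) / (2/5)
S_10 = 184424944/1953125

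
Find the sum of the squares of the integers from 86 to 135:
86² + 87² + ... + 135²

Use ∑_{k=1}^{n} k² = n(n+1)(2n+1)/6, then subtract the first 85 terms.
∑_{k=1}^{135} k² = 135×136×271/6 = 829260
∑_{k=1}^{85} k² = 85×86×171/6 = 208335
∑_{k=86}^{135} k² = 829260 - 208335 = 620925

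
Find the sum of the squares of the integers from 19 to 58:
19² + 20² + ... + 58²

Use ∑_{k=1}^{n} k² = n(n+1)(2n+1)/6, then subtract the first 18 terms.
∑_{k=1}^{58} k² = 58×59×117/6 = 66729
∑_{k=1}^{18} k² = 18×19×37/6 = 2109
∑_{k=19}^{58} k² = 66729 - 2109 = 64620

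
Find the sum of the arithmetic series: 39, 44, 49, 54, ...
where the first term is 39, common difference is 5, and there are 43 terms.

Sₙ = n/2 × (first + last)
Last term = a + (n-1)d = 39 + (43-1)×5 = 249
S_43 = 43/2 × (39 + 249)
S_43 = 43/2 × 288 = 6192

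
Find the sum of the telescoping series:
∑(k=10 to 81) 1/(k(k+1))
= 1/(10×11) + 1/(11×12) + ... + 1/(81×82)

Partial fractions: 1/(k(k+1)) = 1/k - 1/(k+1)
The series telescopes:
= (1/10 - 1/11) + (1/11 - 1/12) + ... + (1/81 - 1/82)
= 1/10 - 1/82
= 18/205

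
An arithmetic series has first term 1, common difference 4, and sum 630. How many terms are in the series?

Using S = n/2 × [2a + (n-1)d]
630 = n/2 × [2(1) + (n-1)(4)]
630 = n/2 × [2 + 4n - 4]
1260 = n × [-2 + 4n]
4n² + (-2)n - 1260 = 0
Discriminant: Δ = (-2)² - 4(4)(-1260) = 4 + 20160 = 20164
√Δ = 142
n = [-(-2) + √Δ] / (2·4) = (2 + 142) / 8 = 144 / 8 = 18
(The negative root is discarded since n must be a positive integer.)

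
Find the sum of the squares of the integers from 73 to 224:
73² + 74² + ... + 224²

Use ∑_{k=1}^{n} k² = n(n+1)(2n+1)/6, then subtract the first 72 terms.
∑_{k=1}^{224} k² = 224×225×449/6 = 3771600
∑_{k=1}^{72} k² = 72×73×145/6 = 127020
∑_{k=73}^{224} k² = 3771600 - 127020 = 3644580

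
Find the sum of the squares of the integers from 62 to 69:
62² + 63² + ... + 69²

Use ∑_{k=1}^{n} k² = n(n+1)(2n+1)/6, then subtract the first 61 terms.
∑_{k=1}^{69} k² = 69×70×139/6 = 111895
∑_{k=1}^{61} k² = 61×62×123/6 = 77531
∑_{k=62}^{69} k² = 111895 - 77531 = 34364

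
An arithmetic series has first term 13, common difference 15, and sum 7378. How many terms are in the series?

Using S = n/2 × [2a + (n-1)d]
7378 = n/2 × [2(13) + (n-1)(15)]
7378 = n/2 × [26 + 15n - 15]
14756 = n × [11 + 15n]
15n² + (11)n - 14756 = 0
Discriminant: Δ = (11)² - 4(15)(-14756) = 121 + 885360 = 885481
√Δ = 941
n = [-(11) + √Δ] / (2·15) = (-11 + 941) / 30 = 930 / 30 = 31
(The negative root is discarded since n must be a positive integer.)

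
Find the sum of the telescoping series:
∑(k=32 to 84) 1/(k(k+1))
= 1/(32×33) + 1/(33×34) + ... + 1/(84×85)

Partial fractions: 1/(k(k+1)) = 1/k - 1/(k+1)
The series telescopes:
= (1/32 - 1/33) + (1/33 - 1/34) + ... + (1/84 - 1/85)
= 1/32 - 1/85
= 53/2720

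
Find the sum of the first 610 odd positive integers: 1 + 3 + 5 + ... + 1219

Sum of first n odd numbers = n²
= 610²
= 372100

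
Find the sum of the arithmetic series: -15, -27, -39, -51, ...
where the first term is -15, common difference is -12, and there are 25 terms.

Sₙ = n/2 × (first + last)
Last term = a + (n-1)d = -15 + (25-1)×(-12) = -303
S_25 = 25/2 × (-15 + (-303))
S_25 = 25/2 × (-318) = -3975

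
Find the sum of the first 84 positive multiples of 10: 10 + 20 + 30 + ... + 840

Factor out 10: = 10(1 + 2 + ... + 84) = 10 × n(n+1)/2
= 10 × 84×85/2
= 10 × 3570
= 35700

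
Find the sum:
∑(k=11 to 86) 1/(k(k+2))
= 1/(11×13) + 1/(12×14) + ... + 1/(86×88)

Partial fractions: 1/(k(k+2)) = (1/2)[1/k - 1/(k+2)]
Telescoping leaves the first two and last two terms:
= (1/2)[1/11 + 1/12 - 1/87 - 1/88]
= 1159/15312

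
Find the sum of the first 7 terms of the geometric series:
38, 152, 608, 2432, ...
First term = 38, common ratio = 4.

Sₙ = a(1 - rⁿ) / (1 - r)
S_7 = 38(1 - 4^7) / (1 - 4)
S_7 = 38(1 - 16384) / (-3)
S_7 = 207518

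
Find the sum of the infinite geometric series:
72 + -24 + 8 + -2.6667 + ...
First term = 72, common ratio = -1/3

For |r| < 1, S = a / (1 - r)
S = 72 / (1 - (-1/3))
S = 72 / (4/3)
S = 54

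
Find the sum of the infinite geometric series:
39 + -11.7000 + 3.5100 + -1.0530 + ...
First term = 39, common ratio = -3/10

For |r| < 1, S = a / (1 - r)
S = 39 / (1 - (-3/10))
S = 39 / (13/10)
S = 30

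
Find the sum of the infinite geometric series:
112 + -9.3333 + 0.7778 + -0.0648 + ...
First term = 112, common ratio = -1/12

For |r| < 1, S = a / (1 - r)
S = 112 / (1 - (-1/12))
S = 112 / (13/12)
S = 1344/13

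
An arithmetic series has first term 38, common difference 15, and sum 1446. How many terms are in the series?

Using S = n/2 × [2a + (n-1)d]
1446 = n/2 × [2(38) + (n-1)(15)]
1446 = n/2 × [76 + 15n - 15]
2892 = n × [61 + 15n]
15n² + (61)n - 2892 = 0
Discriminant: Δ = (61)² - 4(15)(-2892) = 3721 + 173520 = 177241
√Δ = 421
n = [-(61) + √Δ] / (2·15) = (-61 + 421) / 30 = 360 / 30 = 12
(The negative root is discarded since n must be a positive integer.)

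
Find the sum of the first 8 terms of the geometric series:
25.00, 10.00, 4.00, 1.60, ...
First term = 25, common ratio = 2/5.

Sₙ = a(1 - rⁿ) / (1 - r)
S_8 = 25(1 - (2/5)^8) / (1 - (2/5))
S_8 = 25(1 - (256/390625)) / (3/5)
S_8 = 130123/3125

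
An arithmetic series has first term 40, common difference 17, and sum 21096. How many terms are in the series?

Using S = n/2 × [2a + (n-1)d]
21096 = n/2 × [2(40) + (n-1)(17)]
21096 = n/2 × [80 + 17n - 17]
42192 = n × [63 + 17n]
17n² + (63)n - 42192 = 0
Discriminant: Δ = (63)² - 4(17)(-42192) = 3969 + 2869056 = 2873025
√Δ = 1695
n = [-(63) + √Δ] / (2·17) = (-63 + 1695) / 34 = 1632 / 34 = 48
(The negative root is discarded since n must be a positive integer.)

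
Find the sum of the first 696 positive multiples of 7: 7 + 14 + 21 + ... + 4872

Factor out 7: = 7(1 + 2 + ... + 696) = 7 × n(n+1)/2
= 7 × 696×697/2
= 7 × 242556
= 1697892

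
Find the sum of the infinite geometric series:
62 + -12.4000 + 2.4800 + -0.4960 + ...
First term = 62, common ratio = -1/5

For |r| < 1, S = a / (1 - r)
S = 62 / (1 - (-1/5))
S = 62 / (6/5)
S = 155/3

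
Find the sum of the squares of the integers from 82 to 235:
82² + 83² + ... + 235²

Use ∑_{k=1}^{n} k² = n(n+1)(2n+1)/6, then subtract the first 81 terms.
∑_{k=1}^{235} k² = 235×236×471/6 = 4353610
∑_{k=1}^{81} k² = 81×82×163/6 = 180441
∑_{k=82}^{235} k² = 4353610 - 180441 = 4173169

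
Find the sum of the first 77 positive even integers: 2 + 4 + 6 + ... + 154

Sum of first n even numbers = n(n+1)
= 77×78
= 6006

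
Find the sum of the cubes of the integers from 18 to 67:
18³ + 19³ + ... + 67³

Use ∑_{k=1}^{n} k³ = [n(n+1)/2]², then subtract the first 17 terms.
∑_{k=1}^{67} k³ = [67×68/2]² = 2278² = 5189284
∑_{k=1}^{17} k³ = [17×18/2]² = 153² = 23409
∑_{k=18}^{67} k³ = 5189284 - 23409 = 5165875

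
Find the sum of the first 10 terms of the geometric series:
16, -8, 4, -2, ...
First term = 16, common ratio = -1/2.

Sₙ = a(1 - rⁿ) / (1 - r)
S_10 = 16(1 - (-1/2)^10) / (1 - (-1/2))
S_10 = 16(1 - (1/1024)) / (3/2)
S_10 = 341/32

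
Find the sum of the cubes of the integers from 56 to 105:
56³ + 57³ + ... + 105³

Use ∑_{k=1}^{n} k³ = [n(n+1)/2]², then subtract the first 55 terms.
∑_{k=1}^{105} k³ = [105×106/2]² = 5565² = 30969225
∑_{k=1}^{55} k³ = [55×56/2]² = 1540² = 2371600
∑_{k=56}^{105} k³ = 30969225 - 2371600 = 28597625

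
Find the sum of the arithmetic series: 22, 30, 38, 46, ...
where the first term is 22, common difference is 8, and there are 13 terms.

Sₙ = n/2 × (first + last)
Last term = a + (n-1)d = 22 + (13-1)×8 = 118
S_13 = 13/2 × (22 + 118)
S_13 = 13/2 × 140 = 910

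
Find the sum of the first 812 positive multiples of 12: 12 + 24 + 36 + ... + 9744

Factor out 12: = 12(1 + 2 + ... + 812) = 12 × n(n+1)/2
= 12 × 812×813/2
= 12 × 330078
= 3960936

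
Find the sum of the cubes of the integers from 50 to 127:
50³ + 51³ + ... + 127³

Use ∑_{k=1}^{n} k³ = [n(n+1)/2]², then subtract the first 49 terms.
∑_{k=1}^{127} k³ = [127×128/2]² = 8128² = 66064384
∑_{k=1}^{49} k³ = [49×50/2]² = 1225² = 1500625
∑_{k=50}^{127} k³ = 66064384 - 1500625 = 64563759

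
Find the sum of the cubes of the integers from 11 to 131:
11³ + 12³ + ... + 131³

Use ∑_{k=1}^{n} k³ = [n(n+1)/2]², then subtract the first 10 terms.
∑_{k=1}^{131} k³ = [131×132/2]² = 8646² = 74753316
∑_{k=1}^{10} k³ = [10×11/2]² = 55² = 3025
∑_{k=11}^{131} k³ = 74753316 - 3025 = 74750291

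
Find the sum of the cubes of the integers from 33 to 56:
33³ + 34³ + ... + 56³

Use ∑_{k=1}^{n} k³ = [n(n+1)/2]², then subtract the first 32 terms.
∑_{k=1}^{56} k³ = [56×57/2]² = 1596² = 2547216
∑_{k=1}^{32} k³ = [32×33/2]² = 528² = 278784
∑_{k=33}^{56} k³ = 2547216 - 278784 = 2268432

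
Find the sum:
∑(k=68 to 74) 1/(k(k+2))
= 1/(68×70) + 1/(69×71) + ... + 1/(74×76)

Partial fractions: 1/(k(k+2)) = (1/2)[1/k - 1/(k+2)]
Telescoping leaves the first two and last two terms:
= (1/2)[1/68 + 1/69 - 1/75 - 1/76]
= 3017/2228700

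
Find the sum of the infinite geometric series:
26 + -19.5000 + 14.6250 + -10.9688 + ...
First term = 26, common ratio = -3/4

For |r| < 1, S = a / (1 - r)
S = 26 / (1 - (-3/4))
S = 26 / (7/4)
S = 104/7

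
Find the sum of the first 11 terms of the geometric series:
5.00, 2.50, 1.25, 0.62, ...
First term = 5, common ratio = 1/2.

Sₙ = a(1 - rⁿ) / (1 - r)
S_11 = 5(1 - (1/2)^11) / (1 - (1/2))
S_11 = 5(1 - (1/2048)) / (1/2)
S_11 = 10235/1024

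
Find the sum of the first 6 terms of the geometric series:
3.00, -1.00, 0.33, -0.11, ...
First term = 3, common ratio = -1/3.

Sₙ = a(1 - rⁿ) / (1 - r)
S_6 = 3(1 - (-1/3)^6) / (1 - (-1/3))
S_6 = 3(1 - (1/729)) / (4/3)
S_6 = 182/81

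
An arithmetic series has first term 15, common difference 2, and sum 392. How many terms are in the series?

Using S = n/2 × [2a + (n-1)d]
392 = n/2 × [2(15) + (n-1)(2)]
392 = n/2 × [30 + 2n - 2]
784 = n × [28 + 2n]
2n² + (28)n - 784 = 0
Discriminant: Δ = (28)² - 4(2)(-784) = 784 + 6272 = 7056
√Δ = 84
n = [-(28) + √Δ] / (2·2) = (-28 + 84) / 4 = 56 / 4 = 14
(The negative root is discarded since n must be a positive integer.)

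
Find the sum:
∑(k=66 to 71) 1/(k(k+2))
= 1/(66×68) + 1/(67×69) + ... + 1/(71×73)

Partial fractions: 1/(k(k+2)) = (1/2)[1/k - 1/(k+2)]
Telescoping leaves the first two and last two terms:
= (1/2)[1/66 + 1/67 - 1/72 - 1/73]
= 9643/7747344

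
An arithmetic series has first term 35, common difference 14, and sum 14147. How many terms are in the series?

Using S = n/2 × [2a + (n-1)d]
14147 = n/2 × [2(35) + (n-1)(14)]
14147 = n/2 × [70 + 14n - 14]
28294 = n × [56 + 14n]
14n² + (56)n - 28294 = 0
Discriminant: Δ = (56)² - 4(14)(-28294) = 3136 + 1584464 = 1587600
√Δ = 1260
n = [-(56) + √Δ] / (2·14) = (-56 + 1260) / 28 = 1204 / 28 = 43
(The negative root is discarded since n must be a positive integer.)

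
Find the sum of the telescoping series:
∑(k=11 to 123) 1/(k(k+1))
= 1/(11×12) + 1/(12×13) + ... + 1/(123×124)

Partial fractions: 1/(k(k+1)) = 1/k - 1/(k+1)
The series telescopes:
= (1/11 - 1/12) + (1/12 - 1/13) + ... + (1/123 - 1/124)
= 1/11 - 1/124
= 113/1364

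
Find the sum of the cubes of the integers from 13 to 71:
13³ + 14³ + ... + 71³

Use ∑_{k=1}^{n} k³ = [n(n+1)/2]², then subtract the first 12 terms.
∑_{k=1}^{71} k³ = [71×72/2]² = 2556² = 6533136
∑_{k=1}^{12} k³ = [12×13/2]² = 78² = 6084
∑_{k=13}^{71} k³ = 6533136 - 6084 = 6527052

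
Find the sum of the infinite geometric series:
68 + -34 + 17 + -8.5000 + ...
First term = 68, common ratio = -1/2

For |r| < 1, S = a / (1 - r)
S = 68 / (1 - (-1/2))
S = 68 / (3/2)
S = 136/3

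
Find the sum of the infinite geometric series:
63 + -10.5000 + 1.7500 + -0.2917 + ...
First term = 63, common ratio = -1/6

For |r| < 1, S = a / (1 - r)
S = 63 / (1 - (-1/6))
S = 63 / (7/6)
S = 54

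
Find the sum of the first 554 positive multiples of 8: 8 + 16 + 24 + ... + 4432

Factor out 8: = 8(1 + 2 + ... + 554) = 8 × n(n+1)/2
= 8 × 554×555/2
= 8 × 153735
= 1229880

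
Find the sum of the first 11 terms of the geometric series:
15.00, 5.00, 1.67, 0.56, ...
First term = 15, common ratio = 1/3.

Sₙ = a(1 - rⁿ) / (1 - r)
S_11 = 15(1 - (1/3)^11) / (1 - (1/3))
S_11 = 15(1 - (1/177147)) / (2/3)
S_11 = 442865/19683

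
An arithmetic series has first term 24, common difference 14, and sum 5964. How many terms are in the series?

Using S = n/2 × [2a + (n-1)d]
5964 = n/2 × [2(24) + (n-1)(14)]
5964 = n/2 × [48 + 14n - 14]
11928 = n × [34 + 14n]
14n² + (34)n - 11928 = 0
Discriminant: Δ = (34)² - 4(14)(-11928) = 1156 + 667968 = 669124
√Δ = 818
n = [-(34) + √Δ] / (2·14) = (-34 + 818) / 28 = 784 / 28 = 28
(The negative root is discarded since n must be a positive integer.)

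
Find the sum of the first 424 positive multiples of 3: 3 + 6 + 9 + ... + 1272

Factor out 3: = 3(1 + 2 + ... + 424) = 3 × n(n+1)/2
= 3 × 424×425/2
= 3 × 90100
= 270300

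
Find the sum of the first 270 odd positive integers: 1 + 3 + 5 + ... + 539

Sum of first n odd numbers = n²
= 270²
= 72900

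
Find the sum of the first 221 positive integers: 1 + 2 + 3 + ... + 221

Formula: ∑k = n(n+1)/2
= 221×222/2
= 49062/2
= 24531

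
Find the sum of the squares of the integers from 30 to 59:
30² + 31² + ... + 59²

Use ∑_{k=1}^{n} k² = n(n+1)(2n+1)/6, then subtract the first 29 terms.
∑_{k=1}^{59} k² = 59×60×119/6 = 70210
∑_{k=1}^{29} k² = 29×30×59/6 = 8555
∑_{k=30}^{59} k² = 70210 - 8555 = 61655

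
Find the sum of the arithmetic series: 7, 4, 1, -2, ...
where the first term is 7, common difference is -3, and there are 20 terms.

Sₙ = n/2 × (first + last)
Last term = a + (n-1)d = 7 + (20-1)×(-3) = -50
S_20 = 20/2 × (7 + (-50))
S_20 = 20/2 × (-43) = -430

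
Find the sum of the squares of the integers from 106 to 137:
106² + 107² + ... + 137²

Use ∑_{k=1}^{n} k² = n(n+1)(2n+1)/6, then subtract the first 105 terms.
∑_{k=1}^{137} k² = 137×138×275/6 = 866525
∑_{k=1}^{105} k² = 105×106×211/6 = 391405
∑_{k=106}^{137} k² = 866525 - 391405 = 475120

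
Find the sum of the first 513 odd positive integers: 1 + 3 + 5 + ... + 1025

Sum of first n odd numbers = n²
= 513²
= 263169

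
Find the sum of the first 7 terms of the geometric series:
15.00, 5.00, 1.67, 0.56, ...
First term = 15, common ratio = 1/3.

Sₙ = a(1 - rⁿ) / (1 - r)
S_7 = 15(1 - (1/3)^7) / (1 - (1/3))
S_7 = 15(1 - (1/2187)) / (2/3)
S_7 = 5465/243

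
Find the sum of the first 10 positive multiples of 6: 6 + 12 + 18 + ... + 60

Factor out 6: = 6(1 + 2 + ... + 10) = 6 × n(n+1)/2
= 6 × 10×11/2
= 6 × 55
= 330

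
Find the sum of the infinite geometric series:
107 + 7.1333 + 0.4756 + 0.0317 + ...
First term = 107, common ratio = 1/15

For |r| < 1, S = a / (1 - r)
S = 107 / (1 - (1/15))
S = 107 / (14/15)
S = 1605/14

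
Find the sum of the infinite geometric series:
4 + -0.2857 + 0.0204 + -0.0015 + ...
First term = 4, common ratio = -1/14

For |r| < 1, S = a / (1 - r)
S = 4 / (1 - (-1/14))
S = 4 / (15/14)
S = 56/15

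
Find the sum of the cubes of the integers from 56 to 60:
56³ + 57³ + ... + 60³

Use ∑_{k=1}^{n} k³ = [n(n+1)/2]², then subtract the first 55 terms.
∑_{k=1}^{60} k³ = [60×61/2]² = 1830² = 3348900
∑_{k=1}^{55} k³ = [55×56/2]² = 1540² = 2371600
∑_{k=56}^{60} k³ = 3348900 - 2371600 = 977300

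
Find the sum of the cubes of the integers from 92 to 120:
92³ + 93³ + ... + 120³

Use ∑_{k=1}^{n} k³ = [n(n+1)/2]², then subtract the first 91 terms.
∑_{k=1}^{120} k³ = [120×121/2]² = 7260² = 52707600
∑_{k=1}^{91} k³ = [91×92/2]² = 4186² = 17522596
∑_{k=92}^{120} k³ = 52707600 - 17522596 = 35185004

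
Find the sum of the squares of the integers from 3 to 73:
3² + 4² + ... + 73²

Use ∑_{k=1}^{n} k² = n(n+1)(2n+1)/6, then subtract the first 2 terms.
∑_{k=1}^{73} k² = 73×74×147/6 = 132349
∑_{k=1}^{2} k² = 2×3×5/6 = 5
∑_{k=3}^{73} k² = 132349 - 5 = 132344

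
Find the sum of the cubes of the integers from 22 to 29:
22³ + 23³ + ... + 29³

Use ∑_{k=1}^{n} k³ = [n(n+1)/2]², then subtract the first 21 terms.
∑_{k=1}^{29} k³ = [29×30/2]² = 435² = 189225
∑_{k=1}^{21} k³ = [21×22/2]² = 231² = 53361
∑_{k=22}^{29} k³ = 189225 - 53361 = 135864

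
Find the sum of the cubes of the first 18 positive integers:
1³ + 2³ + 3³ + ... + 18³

Formula: ∑k³ = [n(n+1)/2]²
= [18×19/2]²
= 171²
= 29241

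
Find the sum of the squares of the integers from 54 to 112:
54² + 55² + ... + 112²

Use ∑_{k=1}^{n} k² = n(n+1)(2n+1)/6, then subtract the first 53 terms.
∑_{k=1}^{112} k² = 112×113×225/6 = 474600
∑_{k=1}^{53} k² = 53×54×107/6 = 51039
∑_{k=54}^{112} k² = 474600 - 51039 = 423561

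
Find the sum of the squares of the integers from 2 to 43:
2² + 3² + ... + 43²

Use ∑_{k=1}^{n} k² = n(n+1)(2n+1)/6, then subtract the first 1 terms.
∑_{k=1}^{43} k² = 43×44×87/6 = 27434
∑_{k=1}^{1} k² = 1×2×3/6 = 1
∑_{k=2}^{43} k² = 27434 - 1 = 27433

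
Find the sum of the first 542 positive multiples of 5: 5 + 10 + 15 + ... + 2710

Factor out 5: = 5(1 + 2 + ... + 542) = 5 × n(n+1)/2
= 5 × 542×543/2
= 5 × 147153
= 735765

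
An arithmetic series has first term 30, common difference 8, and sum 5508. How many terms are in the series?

Using S = n/2 × [2a + (n-1)d]
5508 = n/2 × [2(30) + (n-1)(8)]
5508 = n/2 × [60 + 8n - 8]
11016 = n × [52 + 8n]
8n² + (52)n - 11016 = 0
Discriminant: Δ = (52)² - 4(8)(-11016) = 2704 + 352512 = 355216
√Δ = 596
n = [-(52) + √Δ] / (2·8) = (-52 + 596) / 16 = 544 / 16 = 34
(The negative root is discarded since n must be a positive integer.)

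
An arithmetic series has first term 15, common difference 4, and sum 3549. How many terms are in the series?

Using S = n/2 × [2a + (n-1)d]
3549 = n/2 × [2(15) + (n-1)(4)]
3549 = n/2 × [30 + 4n - 4]
7098 = n × [26 + 4n]
4n² + (26)n - 7098 = 0
Discriminant: Δ = (26)² - 4(4)(-7098) = 676 + 113568 = 114244
√Δ = 338
n = [-(26) + √Δ] / (2·4) = (-26 + 338) / 8 = 312 / 8 = 39
(The negative root is discarded since n must be a positive integer.)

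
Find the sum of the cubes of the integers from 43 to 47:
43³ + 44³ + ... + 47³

Use ∑_{k=1}^{n} k³ = [n(n+1)/2]², then subtract the first 42 terms.
∑_{k=1}^{47} k³ = [47×48/2]² = 1128² = 1272384
∑_{k=1}^{42} k³ = [42×43/2]² = 903² = 815409
∑_{k=43}^{47} k³ = 1272384 - 815409 = 456975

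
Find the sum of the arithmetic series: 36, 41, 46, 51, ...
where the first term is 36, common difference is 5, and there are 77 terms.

Sₙ = n/2 × (first + last)
Last term = a + (n-1)d = 36 + (77-1)×5 = 416
S_77 = 77/2 × (36 + 416)
S_77 = 77/2 × 452 = 17402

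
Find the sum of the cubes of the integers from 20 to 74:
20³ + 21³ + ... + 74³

Use ∑_{k=1}^{n} k³ = [n(n+1)/2]², then subtract the first 19 terms.
∑_{k=1}^{74} k³ = [74×75/2]² = 2775² = 7700625
∑_{k=1}^{19} k³ = [19×20/2]² = 190² = 36100
∑_{k=20}^{74} k³ = 7700625 - 36100 = 7664525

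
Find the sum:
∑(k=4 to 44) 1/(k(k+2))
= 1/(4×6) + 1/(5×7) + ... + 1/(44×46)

Partial fractions: 1/(k(k+2)) = (1/2)[1/k - 1/(k+2)]
Telescoping leaves the first two and last two terms:
= (1/2)[1/4 + 1/5 - 1/45 - 1/46]
= 1681/8280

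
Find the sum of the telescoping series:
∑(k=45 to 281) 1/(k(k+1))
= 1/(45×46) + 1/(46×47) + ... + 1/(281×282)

Partial fractions: 1/(k(k+1)) = 1/k - 1/(k+1)
The series telescopes:
= (1/45 - 1/46) + (1/46 - 1/47) + ... + (1/281 - 1/282)
= 1/45 - 1/282
= 79/4230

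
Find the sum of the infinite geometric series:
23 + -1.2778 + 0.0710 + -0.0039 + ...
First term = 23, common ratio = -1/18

For |r| < 1, S = a / (1 - r)
S = 23 / (1 - (-1/18))
S = 23 / (19/18)
S = 414/19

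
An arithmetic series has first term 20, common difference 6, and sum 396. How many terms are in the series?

Using S = n/2 × [2a + (n-1)d]
396 = n/2 × [2(20) + (n-1)(6)]
396 = n/2 × [40 + 6n - 6]
792 = n × [34 + 6n]
6n² + (34)n - 792 = 0
Discriminant: Δ = (34)² - 4(6)(-792) = 1156 + 19008 = 20164
√Δ = 142
n = [-(34) + √Δ] / (2·6) = (-34 + 142) / 12 = 108 / 12 = 9
(The negative root is discarded since n must be a positive integer.)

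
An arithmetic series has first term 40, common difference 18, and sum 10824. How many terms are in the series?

Using S = n/2 × [2a + (n-1)d]
10824 = n/2 × [2(40) + (n-1)(18)]
10824 = n/2 × [80 + 18n - 18]
21648 = n × [62 + 18n]
18n² + (62)n - 21648 = 0
Discriminant: Δ = (62)² - 4(18)(-21648) = 3844 + 1558656 = 1562500
√Δ = 1250
n = [-(62) + √Δ] / (2·18) = (-62 + 1250) / 36 = 1188 / 36 = 33
(The negative root is discarded since n must be a positive integer.)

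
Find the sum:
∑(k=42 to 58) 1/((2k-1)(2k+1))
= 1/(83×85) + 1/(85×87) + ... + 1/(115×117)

Partial fractions: 1/((2k-1)(2k+1)) = (1/2)[1/(2k-1) - 1/(2k+1)]
The series telescopes:
= (1/2)[1/83 - 1/117]
= 17/9711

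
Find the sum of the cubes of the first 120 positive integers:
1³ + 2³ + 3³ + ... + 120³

Formula: ∑k³ = [n(n+1)/2]²
= [120×121/2]²
= 7260²
= 52707600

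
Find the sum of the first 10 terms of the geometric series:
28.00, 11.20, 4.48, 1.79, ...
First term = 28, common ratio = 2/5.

Sₙ = a(1 - rⁿ) / (1 - r)
S_10 = 28(1 - (2/5)^10) / (1 - (2/5))
S_10 = 28(1 - (1024/9765625)) / (3/5)
S_10 = 91136276/1953125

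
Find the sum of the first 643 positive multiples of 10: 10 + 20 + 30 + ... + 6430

Factor out 10: = 10(1 + 2 + ... + 643) = 10 × n(n+1)/2
= 10 × 643×644/2
= 10 × 207046
= 2070460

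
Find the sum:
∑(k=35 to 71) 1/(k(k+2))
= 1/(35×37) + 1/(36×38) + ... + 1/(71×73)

Partial fractions: 1/(k(k+2)) = (1/2)[1/k - 1/(k+2)]
Telescoping leaves the first two and last two terms:
= (1/2)[1/35 + 1/36 - 1/72 - 1/73]
= 5291/367920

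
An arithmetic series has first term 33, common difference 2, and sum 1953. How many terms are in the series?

Using S = n/2 × [2a + (n-1)d]
1953 = n/2 × [2(33) + (n-1)(2)]
1953 = n/2 × [66 + 2n - 2]
3906 = n × [64 + 2n]
2n² + (64)n - 3906 = 0
Discriminant: Δ = (64)² - 4(2)(-3906) = 4096 + 31248 = 35344
√Δ = 188
n = [-(64) + √Δ] / (2·2) = (-64 + 188) / 4 = 124 / 4 = 31
(The negative root is discarded since n must be a positive integer.)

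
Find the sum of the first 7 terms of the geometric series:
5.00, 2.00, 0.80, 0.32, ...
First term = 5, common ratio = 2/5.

Sₙ = a(1 - rⁿ) / (1 - r)
S_7 = 5(1 - (2/5)^7) / (1 - (2/5))
S_7 = 5(1 - (128/78125)) / (3/5)
S_7 = 25999/3125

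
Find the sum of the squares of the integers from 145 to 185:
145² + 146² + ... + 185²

Use ∑_{k=1}^{n} k² = n(n+1)(2n+1)/6, then subtract the first 144 terms.
∑_{k=1}^{185} k² = 185×186×371/6 = 2127685
∑_{k=1}^{144} k² = 144×145×289/6 = 1005720
∑_{k=145}^{185} k² = 2127685 - 1005720 = 1121965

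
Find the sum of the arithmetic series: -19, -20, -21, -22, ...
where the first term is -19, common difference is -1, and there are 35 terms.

Sₙ = n/2 × (first + last)
Last term = a + (n-1)d = -19 + (35-1)×(-1) = -53
S_35 = 35/2 × (-19 + (-53))
S_35 = 35/2 × (-72) = -1260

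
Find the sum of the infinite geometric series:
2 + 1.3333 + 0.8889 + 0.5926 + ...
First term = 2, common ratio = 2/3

For |r| < 1, S = a / (1 - r)
S = 2 / (1 - (2/3))
S = 2 / (1/3)
S = 6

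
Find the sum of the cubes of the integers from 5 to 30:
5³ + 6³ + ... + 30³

Use ∑_{k=1}^{n} k³ = [n(n+1)/2]², then subtract the first 4 terms.
∑_{k=1}^{30} k³ = [30×31/2]² = 465² = 216225
∑_{k=1}^{4} k³ = [4×5/2]² = 10² = 100
∑_{k=5}^{30} k³ = 216225 - 100 = 216125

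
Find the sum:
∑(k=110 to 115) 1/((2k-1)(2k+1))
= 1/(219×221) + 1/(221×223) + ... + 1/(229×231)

Partial fractions: 1/((2k-1)(2k+1)) = (1/2)[1/(2k-1) - 1/(2k+1)]
The series telescopes:
= (1/2)[1/219 - 1/231]
= 2/16863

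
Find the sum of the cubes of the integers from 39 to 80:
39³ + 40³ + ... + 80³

Use ∑_{k=1}^{n} k³ = [n(n+1)/2]², then subtract the first 38 terms.
∑_{k=1}^{80} k³ = [80×81/2]² = 3240² = 10497600
∑_{k=1}^{38} k³ = [38×39/2]² = 741² = 549081
∑_{k=39}^{80} k³ = 10497600 - 549081 = 9948519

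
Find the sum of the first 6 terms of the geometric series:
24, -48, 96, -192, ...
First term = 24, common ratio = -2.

Sₙ = a(1 - rⁿ) / (1 - r)
S_6 = 24(1 - (-2)^6) / (1 - (-2))
S_6 = 24(1 - 64) / (3)
S_6 = -504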